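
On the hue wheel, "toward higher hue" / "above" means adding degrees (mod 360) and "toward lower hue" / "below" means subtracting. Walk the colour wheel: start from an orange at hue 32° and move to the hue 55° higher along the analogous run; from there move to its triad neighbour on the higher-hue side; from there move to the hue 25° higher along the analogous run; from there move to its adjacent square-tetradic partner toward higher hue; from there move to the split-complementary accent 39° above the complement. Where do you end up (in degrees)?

analog 55° ↑ +55°: 32 + 55 = 87°
triadic ↑ +120°: 87 + 120 = 207°
analog 25° ↑ +25°: 207 + 25 = 232°
square ↑ +90°: 232 + 90 = 322°
split-comp 39° ↑ +219°: 322 + 219 = 541 → 541 − 360 = 181°

181°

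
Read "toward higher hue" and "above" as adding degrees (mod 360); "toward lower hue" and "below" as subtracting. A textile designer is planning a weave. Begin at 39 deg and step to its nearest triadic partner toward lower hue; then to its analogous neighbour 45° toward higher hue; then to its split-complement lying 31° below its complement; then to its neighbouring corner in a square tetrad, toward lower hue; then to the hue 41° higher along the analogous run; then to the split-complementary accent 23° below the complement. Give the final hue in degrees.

221°

−120° (triadic ↓): 39 − 120 = -81 → -81 + 360 = 279°
+45° (analog 45° ↑): 279 + 45 = 324°
+149° (split-comp 31° ↓): 324 + 149 = 473 → 473 − 360 = 113°
−90° (square ↓): 113 − 90 = 23°
+41° (analog 41° ↑): 23 + 41 = 64°
+157° (split-comp 23° ↓): 64 + 157 = 221°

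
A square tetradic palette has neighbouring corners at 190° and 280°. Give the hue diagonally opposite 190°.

A square tetradic scheme places four hues 90° apart; opposite corners are 180° apart.
190 + 180 = 370 → 370 − 360 = 10°

10°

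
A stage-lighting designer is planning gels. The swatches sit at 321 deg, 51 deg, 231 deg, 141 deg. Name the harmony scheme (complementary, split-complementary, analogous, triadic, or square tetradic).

square tetradic

Sort the hues: 51°, 141°, 231°, 321°.
Successive gaps around the wheel: 90°, 90°, 90°, 90°.
Four hues every 90° form a square tetradic scheme.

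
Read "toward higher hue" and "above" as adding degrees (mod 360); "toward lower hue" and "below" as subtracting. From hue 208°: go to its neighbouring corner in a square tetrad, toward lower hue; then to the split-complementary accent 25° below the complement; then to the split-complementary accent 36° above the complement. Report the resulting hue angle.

129°

−90° (square ↓): 208 − 90 = 118°
+155° (split-comp 25° ↓): 118 + 155 = 273°
+216° (split-comp 36° ↑): 273 + 216 = 489 → 489 − 360 = 129°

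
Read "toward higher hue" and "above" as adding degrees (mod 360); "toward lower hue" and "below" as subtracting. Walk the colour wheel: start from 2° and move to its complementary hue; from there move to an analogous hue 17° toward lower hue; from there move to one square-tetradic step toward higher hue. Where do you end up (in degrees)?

255°

+180° (complement): 2 + 180 = 182°
−17° (analog 17° ↓): 182 − 17 = 165°
+90° (square ↑): 165 + 90 = 255°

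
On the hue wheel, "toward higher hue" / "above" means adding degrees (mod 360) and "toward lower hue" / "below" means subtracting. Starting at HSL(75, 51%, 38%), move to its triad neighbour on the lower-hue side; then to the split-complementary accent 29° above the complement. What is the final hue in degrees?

−120° (triadic ↓): 75 − 120 = -45 → -45 + 360 = 315°
+209° (split-comp 29° ↑): 315 + 209 = 524 → 524 − 360 = 164°

164°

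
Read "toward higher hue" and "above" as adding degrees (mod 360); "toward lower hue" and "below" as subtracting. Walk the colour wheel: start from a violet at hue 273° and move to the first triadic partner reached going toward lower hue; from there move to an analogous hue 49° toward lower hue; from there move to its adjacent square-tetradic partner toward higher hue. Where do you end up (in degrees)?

194°

−120° (triadic ↓): 273 − 120 = 153°
−49° (analog 49° ↓): 153 − 49 = 104°
+90° (square ↑): 104 + 90 = 194°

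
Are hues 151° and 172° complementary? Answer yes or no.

Angular distance: |151 − 172| = 21 = 21°.
Complementary requires 180°.

no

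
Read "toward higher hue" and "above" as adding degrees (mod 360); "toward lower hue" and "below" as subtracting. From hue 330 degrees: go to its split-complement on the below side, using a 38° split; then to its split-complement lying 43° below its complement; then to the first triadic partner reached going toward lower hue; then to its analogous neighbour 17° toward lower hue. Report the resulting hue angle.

112°

330 + 142 = 472 → 472 − 360 = 112°   (split-comp 38° ↓)
112 + 137 = 249°   (split-comp 43° ↓)
249 − 120 = 129°   (triadic ↓)
129 − 17 = 112°   (analog 17° ↓)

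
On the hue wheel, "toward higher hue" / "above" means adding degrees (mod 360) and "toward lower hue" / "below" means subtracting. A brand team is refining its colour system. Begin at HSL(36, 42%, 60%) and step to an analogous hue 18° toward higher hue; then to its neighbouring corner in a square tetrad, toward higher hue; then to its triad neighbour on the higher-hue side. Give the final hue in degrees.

264°

analog 18° ↑ +18°: 36 + 18 = 54°
square ↑ +90°: 54 + 90 = 144°
triadic ↑ +120°: 144 + 120 = 264°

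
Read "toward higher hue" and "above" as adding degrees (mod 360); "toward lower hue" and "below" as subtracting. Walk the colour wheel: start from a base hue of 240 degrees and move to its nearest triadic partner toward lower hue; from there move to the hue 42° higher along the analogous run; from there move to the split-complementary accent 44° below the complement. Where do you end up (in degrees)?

triadic ↓ −120°: 240 − 120 = 120°
analog 42° ↑ +42°: 120 + 42 = 162°
split-comp 44° ↓ +136°: 162 + 136 = 298°

298°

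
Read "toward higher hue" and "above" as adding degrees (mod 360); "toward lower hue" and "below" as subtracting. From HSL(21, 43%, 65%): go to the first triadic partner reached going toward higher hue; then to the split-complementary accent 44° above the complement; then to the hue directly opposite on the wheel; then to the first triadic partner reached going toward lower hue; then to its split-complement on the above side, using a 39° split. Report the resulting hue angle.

+120° (triadic ↑): 21 + 120 = 141°
+224° (split-comp 44° ↑): 141 + 224 = 365 → 365 − 360 = 5°
+180° (complement): 5 + 180 = 185°
−120° (triadic ↓): 185 − 120 = 65°
+219° (split-comp 39° ↑): 65 + 219 = 284°

284°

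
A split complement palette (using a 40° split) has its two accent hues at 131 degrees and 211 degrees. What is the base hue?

The accents sit 40° either side of the complement, so the complement is their short-arc midpoint on the wheel.
Short-arc midpoint of 131° and 211°: 171°.
Base is 180° from the complement: 171 − 180 = -9 → -9 + 360 = 351°

351°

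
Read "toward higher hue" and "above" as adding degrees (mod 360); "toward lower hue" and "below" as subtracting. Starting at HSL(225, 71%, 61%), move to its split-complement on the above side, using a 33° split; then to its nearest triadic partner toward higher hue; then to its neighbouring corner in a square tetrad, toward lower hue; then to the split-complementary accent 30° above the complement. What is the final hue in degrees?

318°

225 + 213 = 438 → 438 − 360 = 78°   (split-comp 33° ↑)
78 + 120 = 198°   (triadic ↑)
198 − 90 = 108°   (square ↓)
108 + 210 = 318°   (split-comp 30° ↑)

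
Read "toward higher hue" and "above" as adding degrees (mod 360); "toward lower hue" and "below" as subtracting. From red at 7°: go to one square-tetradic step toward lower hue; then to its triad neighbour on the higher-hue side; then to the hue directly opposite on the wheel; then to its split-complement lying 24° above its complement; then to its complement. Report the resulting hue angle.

241°

square ↓ −90°: 7 − 90 = -83 → -83 + 360 = 277°
triadic ↑ +120°: 277 + 120 = 397 → 397 − 360 = 37°
complement +180°: 37 + 180 = 217°
split-comp 24° ↑ +204°: 217 + 204 = 421 → 421 − 360 = 61°
complement +180°: 61 + 180 = 241°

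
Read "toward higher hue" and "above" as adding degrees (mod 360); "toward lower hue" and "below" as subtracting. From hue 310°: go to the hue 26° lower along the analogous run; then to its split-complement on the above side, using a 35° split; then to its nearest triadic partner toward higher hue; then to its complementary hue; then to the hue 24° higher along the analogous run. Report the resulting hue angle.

−26° (analog 26° ↓): 310 − 26 = 284°
+215° (split-comp 35° ↑): 284 + 215 = 499 → 499 − 360 = 139°
+120° (triadic ↑): 139 + 120 = 259°
+180° (complement): 259 + 180 = 439 → 439 − 360 = 79°
+24° (analog 24° ↑): 79 + 24 = 103°

103°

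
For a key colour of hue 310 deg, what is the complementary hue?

130°

The complement sits 180° across the wheel.
310 + 180 = 490 → 490 − 360 = 130°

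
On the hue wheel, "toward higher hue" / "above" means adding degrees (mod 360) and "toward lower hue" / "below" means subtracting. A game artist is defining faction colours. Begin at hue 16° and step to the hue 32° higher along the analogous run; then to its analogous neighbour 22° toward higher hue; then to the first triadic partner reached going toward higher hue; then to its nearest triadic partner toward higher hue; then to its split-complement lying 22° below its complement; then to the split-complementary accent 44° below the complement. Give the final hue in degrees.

analog 32° ↑ +32°: 16 + 32 = 48°
analog 22° ↑ +22°: 48 + 22 = 70°
triadic ↑ +120°: 70 + 120 = 190°
triadic ↑ +120°: 190 + 120 = 310°
split-comp 22° ↓ +158°: 310 + 158 = 468 → 468 − 360 = 108°
split-comp 44° ↓ +136°: 108 + 136 = 244°

244°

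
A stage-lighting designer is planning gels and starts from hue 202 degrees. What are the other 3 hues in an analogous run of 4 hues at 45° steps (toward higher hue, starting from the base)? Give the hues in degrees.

247°, 292° and 337°

Analogous hues sit every 45° along the wheel.
202 + 45 = 247°
202 + 90 = 292°
202 + 135 = 337°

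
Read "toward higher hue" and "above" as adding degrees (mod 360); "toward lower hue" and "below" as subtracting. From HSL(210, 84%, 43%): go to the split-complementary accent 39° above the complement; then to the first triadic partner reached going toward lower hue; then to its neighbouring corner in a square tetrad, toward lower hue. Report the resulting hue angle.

219°

split-comp 39° ↑ +219°: 210 + 219 = 429 → 429 − 360 = 69°
triadic ↓ −120°: 69 − 120 = -51 → -51 + 360 = 309°
square ↓ −90°: 309 − 90 = 219°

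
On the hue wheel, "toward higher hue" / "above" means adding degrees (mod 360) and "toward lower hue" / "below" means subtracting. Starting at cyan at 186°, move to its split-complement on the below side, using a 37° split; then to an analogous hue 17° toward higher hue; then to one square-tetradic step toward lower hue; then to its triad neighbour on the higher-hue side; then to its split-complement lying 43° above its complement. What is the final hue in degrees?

239°

186 + 143 = 329°   (split-comp 37° ↓)
329 + 17 = 346°   (analog 17° ↑)
346 − 90 = 256°   (square ↓)
256 + 120 = 376 → 376 − 360 = 16°   (triadic ↑)
16 + 223 = 239°   (split-comp 43° ↑)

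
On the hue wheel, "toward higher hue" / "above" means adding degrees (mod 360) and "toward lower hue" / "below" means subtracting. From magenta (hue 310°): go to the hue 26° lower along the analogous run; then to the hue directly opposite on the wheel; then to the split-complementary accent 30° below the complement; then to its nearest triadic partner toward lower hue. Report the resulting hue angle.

134°

310 − 26 = 284°   (analog 26° ↓)
284 + 180 = 464 → 464 − 360 = 104°   (complement)
104 + 150 = 254°   (split-comp 30° ↓)
254 − 120 = 134°   (triadic ↓)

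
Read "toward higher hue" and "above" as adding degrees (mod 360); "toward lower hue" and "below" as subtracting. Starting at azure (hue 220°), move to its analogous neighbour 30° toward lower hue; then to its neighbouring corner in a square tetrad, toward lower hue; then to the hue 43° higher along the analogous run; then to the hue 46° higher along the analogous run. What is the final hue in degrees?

analog 30° ↓ −30°: 220 − 30 = 190°
square ↓ −90°: 190 − 90 = 100°
analog 43° ↑ +43°: 100 + 43 = 143°
analog 46° ↑ +46°: 143 + 46 = 189°

189°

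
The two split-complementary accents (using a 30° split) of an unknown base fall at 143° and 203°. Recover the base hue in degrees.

The accents sit 30° either side of the complement, so the complement is their short-arc midpoint on the wheel.
Short-arc midpoint of 143° and 203°: 173°.
Base is 180° from the complement: 173 − 180 = -7 → -7 + 360 = 353°

353°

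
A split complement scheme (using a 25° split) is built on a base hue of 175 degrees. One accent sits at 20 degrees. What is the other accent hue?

Split-complementary hues sit 25° either side of the complement.
Complement of the base 175°: 175 + 180 = 355°
The given accent 20° is 25° one side of 355°; the other accent sits 25° the other side: 355 − 25 = 330°

330°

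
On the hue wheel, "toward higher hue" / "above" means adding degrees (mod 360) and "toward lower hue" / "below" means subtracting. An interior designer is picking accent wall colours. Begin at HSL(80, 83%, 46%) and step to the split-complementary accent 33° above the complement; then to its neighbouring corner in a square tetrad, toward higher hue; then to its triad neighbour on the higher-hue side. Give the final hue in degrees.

split-comp 33° ↑ +213°: 80 + 213 = 293°
square ↑ +90°: 293 + 90 = 383 → 383 − 360 = 23°
triadic ↑ +120°: 23 + 120 = 143°

143°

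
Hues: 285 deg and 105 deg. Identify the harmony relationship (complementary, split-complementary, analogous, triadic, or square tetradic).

complementary

Sort the hues: 105°, 285°.
Successive gaps around the wheel: 180°, 180°.
Two hues 180° apart are complementary.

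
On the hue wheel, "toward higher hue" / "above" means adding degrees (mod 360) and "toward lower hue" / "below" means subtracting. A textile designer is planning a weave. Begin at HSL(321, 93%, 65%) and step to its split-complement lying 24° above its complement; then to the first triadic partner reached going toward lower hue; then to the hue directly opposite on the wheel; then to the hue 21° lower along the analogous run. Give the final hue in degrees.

204°

321 + 204 = 525 → 525 − 360 = 165°   (split-comp 24° ↑)
165 − 120 = 45°   (triadic ↓)
45 + 180 = 225°   (complement)
225 − 21 = 204°   (analog 21° ↓)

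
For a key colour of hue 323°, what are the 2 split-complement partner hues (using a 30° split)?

113° and 173°

Split-complementary hues sit 30° either side of the complement.
Complement of 323°: 323 + 180 = 503 → 503 − 360 = 143°
143 − 30 = 113°
143 + 30 = 173°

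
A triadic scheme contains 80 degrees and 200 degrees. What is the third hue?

320°

A triad spaces three hues 120° apart.
The full set is {80°, 200°, 320°}.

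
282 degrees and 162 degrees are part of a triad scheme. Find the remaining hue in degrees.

42°

A triad places three hues 120° apart.
The full set through 162° is {42°, 162°, 282°}.
Given {162°, 282°}, the missing hue is 42°.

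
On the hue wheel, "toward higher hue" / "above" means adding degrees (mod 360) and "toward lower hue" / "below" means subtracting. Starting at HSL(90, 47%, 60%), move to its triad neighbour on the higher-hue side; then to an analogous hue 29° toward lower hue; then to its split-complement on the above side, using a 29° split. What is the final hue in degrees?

+120° (triadic ↑): 90 + 120 = 210°
−29° (analog 29° ↓): 210 − 29 = 181°
+209° (split-comp 29° ↑): 181 + 209 = 390 → 390 − 360 = 30°

30°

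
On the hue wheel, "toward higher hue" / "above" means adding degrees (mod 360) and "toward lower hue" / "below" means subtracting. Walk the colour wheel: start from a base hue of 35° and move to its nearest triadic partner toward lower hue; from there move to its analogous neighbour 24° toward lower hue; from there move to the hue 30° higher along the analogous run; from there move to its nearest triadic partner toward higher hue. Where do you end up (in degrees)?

35 − 120 = -85 → -85 + 360 = 275°   (triadic ↓)
275 − 24 = 251°   (analog 24° ↓)
251 + 30 = 281°   (analog 30° ↑)
281 + 120 = 401 → 401 − 360 = 41°   (triadic ↑)

41°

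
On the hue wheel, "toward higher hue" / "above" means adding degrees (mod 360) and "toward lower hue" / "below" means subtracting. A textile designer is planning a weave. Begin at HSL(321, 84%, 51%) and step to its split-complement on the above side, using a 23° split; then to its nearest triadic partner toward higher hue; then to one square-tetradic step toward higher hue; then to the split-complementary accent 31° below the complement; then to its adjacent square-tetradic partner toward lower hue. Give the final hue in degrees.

+203° (split-comp 23° ↑): 321 + 203 = 524 → 524 − 360 = 164°
+120° (triadic ↑): 164 + 120 = 284°
+90° (square ↑): 284 + 90 = 374 → 374 − 360 = 14°
+149° (split-comp 31° ↓): 14 + 149 = 163°
−90° (square ↓): 163 − 90 = 73°

73°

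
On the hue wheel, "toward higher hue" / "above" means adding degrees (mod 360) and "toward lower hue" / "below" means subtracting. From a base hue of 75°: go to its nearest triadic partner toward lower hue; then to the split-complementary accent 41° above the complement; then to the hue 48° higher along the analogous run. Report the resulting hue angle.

224°

triadic ↓ −120°: 75 − 120 = -45 → -45 + 360 = 315°
split-comp 41° ↑ +221°: 315 + 221 = 536 → 536 − 360 = 176°
analog 48° ↑ +48°: 176 + 48 = 224°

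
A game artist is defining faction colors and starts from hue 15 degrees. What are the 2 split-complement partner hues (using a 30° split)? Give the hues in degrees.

165° and 225°

Split-complementary hues sit 30° either side of the complement.
Complement of 15 degrees: 15 + 180 = 195°
195 − 30 = 165°
195 + 30 = 225°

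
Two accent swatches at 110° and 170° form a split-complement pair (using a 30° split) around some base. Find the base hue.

320°

The accents sit 30° either side of the complement, so the complement is their short-arc midpoint on the wheel.
Short-arc midpoint of 110° and 170°: 140°.
Base is 180° from the complement: 140 − 180 = -40 → -40 + 360 = 320°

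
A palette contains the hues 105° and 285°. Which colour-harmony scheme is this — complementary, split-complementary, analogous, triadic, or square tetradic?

Sort the hues: 105°, 285°.
Successive gaps around the wheel: 180°, 180°.
Two hues 180° apart are complementary.

complementary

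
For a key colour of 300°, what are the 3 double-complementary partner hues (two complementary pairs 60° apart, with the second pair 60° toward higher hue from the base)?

A rectangular tetradic uses two complementary pairs 60° apart: offsets 0°, 60°, 180°, 240°.
300 + 60 = 360 → 360 − 360 = 0°
300 + 180 = 480 → 480 − 360 = 120°
300 + 240 = 540 → 540 − 360 = 180°

0°, 120°, and 180°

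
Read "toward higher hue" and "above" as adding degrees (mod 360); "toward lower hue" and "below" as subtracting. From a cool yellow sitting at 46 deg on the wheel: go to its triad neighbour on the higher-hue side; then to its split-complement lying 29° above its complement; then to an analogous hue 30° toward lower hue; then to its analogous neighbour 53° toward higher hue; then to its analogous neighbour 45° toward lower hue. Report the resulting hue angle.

+120° (triadic ↑): 46 + 120 = 166°
+209° (split-comp 29° ↑): 166 + 209 = 375 → 375 − 360 = 15°
−30° (analog 30° ↓): 15 − 30 = -15 → -15 + 360 = 345°
+53° (analog 53° ↑): 345 + 53 = 398 → 398 − 360 = 38°
−45° (analog 45° ↓): 38 − 45 = -7 → -7 + 360 = 353°

353°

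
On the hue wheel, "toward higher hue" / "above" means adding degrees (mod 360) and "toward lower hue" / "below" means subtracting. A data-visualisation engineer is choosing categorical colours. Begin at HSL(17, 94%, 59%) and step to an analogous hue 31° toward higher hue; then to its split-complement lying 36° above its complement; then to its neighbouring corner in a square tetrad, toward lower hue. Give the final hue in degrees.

174°

analog 31° ↑ +31°: 17 + 31 = 48°
split-comp 36° ↑ +216°: 48 + 216 = 264°
square ↓ −90°: 264 − 90 = 174°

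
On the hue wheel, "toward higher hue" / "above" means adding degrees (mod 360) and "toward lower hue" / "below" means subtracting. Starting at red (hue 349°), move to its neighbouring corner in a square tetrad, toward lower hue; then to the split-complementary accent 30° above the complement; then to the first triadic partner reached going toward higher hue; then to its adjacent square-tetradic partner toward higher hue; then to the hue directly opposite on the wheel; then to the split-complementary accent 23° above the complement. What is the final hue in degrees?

349 − 90 = 259°   (square ↓)
259 + 210 = 469 → 469 − 360 = 109°   (split-comp 30° ↑)
109 + 120 = 229°   (triadic ↑)
229 + 90 = 319°   (square ↑)
319 + 180 = 499 → 499 − 360 = 139°   (complement)
139 + 203 = 342°   (split-comp 23° ↑)

342°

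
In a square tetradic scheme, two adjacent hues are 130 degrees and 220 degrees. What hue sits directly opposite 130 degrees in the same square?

A square tetradic scheme places four hues 90° apart; opposite corners are 180° apart.
130 + 180 = 310°

310°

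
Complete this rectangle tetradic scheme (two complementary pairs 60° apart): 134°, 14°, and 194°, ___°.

314°

A rectangular tetradic uses two complementary pairs 60° apart: offsets 0°, 60°, 180°, 240°.
Among {14°, 134°, 194°}, 14° and 194° are a 180° pair.
The remaining hue 134° needs its own complement: 134 + 180 = 314°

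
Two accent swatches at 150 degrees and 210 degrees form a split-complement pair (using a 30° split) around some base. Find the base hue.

0°

The accents sit 30° either side of the complement, so the complement is their short-arc midpoint on the wheel.
Short-arc midpoint of 150° and 210°: 180°.
Base is 180° from the complement: 180 − 180 = 0°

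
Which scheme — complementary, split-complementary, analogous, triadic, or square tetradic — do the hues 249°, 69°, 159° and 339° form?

square tetradic

Sort the hues: 69°, 159°, 249°, 339°.
Successive gaps around the wheel: 90°, 90°, 90°, 90°.
Four hues every 90° form a square tetradic scheme.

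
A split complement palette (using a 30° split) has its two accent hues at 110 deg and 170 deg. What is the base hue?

The accents sit 30° either side of the complement, so the complement is their short-arc midpoint on the wheel.
Short-arc midpoint of 110° and 170°: 140°.
Base is 180° from the complement: 140 − 180 = -40 → -40 + 360 = 320°

320°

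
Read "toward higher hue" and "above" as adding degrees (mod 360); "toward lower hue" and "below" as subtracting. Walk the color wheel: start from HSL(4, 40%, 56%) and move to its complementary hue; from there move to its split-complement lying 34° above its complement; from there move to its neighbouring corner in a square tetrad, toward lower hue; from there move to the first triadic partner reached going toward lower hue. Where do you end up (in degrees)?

188°

+180° (complement): 4 + 180 = 184°
+214° (split-comp 34° ↑): 184 + 214 = 398 → 398 − 360 = 38°
−90° (square ↓): 38 − 90 = -52 → -52 + 360 = 308°
−120° (triadic ↓): 308 − 120 = 188°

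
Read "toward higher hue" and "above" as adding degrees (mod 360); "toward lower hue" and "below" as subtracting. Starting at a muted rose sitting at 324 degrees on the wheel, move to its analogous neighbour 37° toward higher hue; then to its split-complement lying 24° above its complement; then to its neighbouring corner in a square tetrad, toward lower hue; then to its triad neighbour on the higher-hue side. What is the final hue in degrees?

235°

324 + 37 = 361 → 361 − 360 = 1°   (analog 37° ↑)
1 + 204 = 205°   (split-comp 24° ↑)
205 − 90 = 115°   (square ↓)
115 + 120 = 235°   (triadic ↑)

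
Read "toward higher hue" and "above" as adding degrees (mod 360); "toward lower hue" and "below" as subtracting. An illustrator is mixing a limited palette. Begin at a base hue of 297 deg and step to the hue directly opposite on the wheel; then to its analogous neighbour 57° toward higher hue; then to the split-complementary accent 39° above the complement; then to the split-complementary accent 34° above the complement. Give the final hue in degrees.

247°

complement +180°: 297 + 180 = 477 → 477 − 360 = 117°
analog 57° ↑ +57°: 117 + 57 = 174°
split-comp 39° ↑ +219°: 174 + 219 = 393 → 393 − 360 = 33°
split-comp 34° ↑ +214°: 33 + 214 = 247°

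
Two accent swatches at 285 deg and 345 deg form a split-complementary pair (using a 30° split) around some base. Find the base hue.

135°

The accents sit 30° either side of the complement, so the complement is their short-arc midpoint on the wheel.
Short-arc midpoint of 285° and 345°: 315°.
Base is 180° from the complement: 315 − 180 = 135°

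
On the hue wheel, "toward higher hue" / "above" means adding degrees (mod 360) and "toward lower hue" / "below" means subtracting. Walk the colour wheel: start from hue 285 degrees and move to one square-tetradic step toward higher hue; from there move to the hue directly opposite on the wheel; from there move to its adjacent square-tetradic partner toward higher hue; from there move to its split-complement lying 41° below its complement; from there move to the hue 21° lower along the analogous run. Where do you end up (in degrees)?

43°

+90° (square ↑): 285 + 90 = 375 → 375 − 360 = 15°
+180° (complement): 15 + 180 = 195°
+90° (square ↑): 195 + 90 = 285°
+139° (split-comp 41° ↓): 285 + 139 = 424 → 424 − 360 = 64°
−21° (analog 21° ↓): 64 − 21 = 43°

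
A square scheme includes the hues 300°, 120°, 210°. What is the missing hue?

30°

A square tetradic scheme places four hues every 90°.
The full set through 120° is {30°, 120°, 210°, 300°}.
Given {120°, 210°, 300°}, the missing hue is 30°.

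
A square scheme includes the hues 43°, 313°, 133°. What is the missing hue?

223°

A square tetradic scheme places four hues every 90°.
The full set through 43° is {43°, 133°, 223°, 313°}.
Given {43°, 133°, 313°}, the missing hue is 223°.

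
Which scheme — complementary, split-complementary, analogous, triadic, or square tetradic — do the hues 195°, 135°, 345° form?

split-complementary

Sort the hues: 135°, 195°, 345°.
Successive gaps around the wheel: 60°, 150°, 150°.
Two 150° gaps and one 60° gap — a base hue opposite a pair of accents 30° either side of its complement — is the split-complementary pattern.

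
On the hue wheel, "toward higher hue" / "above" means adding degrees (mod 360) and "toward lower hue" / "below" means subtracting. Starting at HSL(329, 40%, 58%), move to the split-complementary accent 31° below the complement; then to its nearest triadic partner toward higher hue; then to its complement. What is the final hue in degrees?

+149° (split-comp 31° ↓): 329 + 149 = 478 → 478 − 360 = 118°
+120° (triadic ↑): 118 + 120 = 238°
+180° (complement): 238 + 180 = 418 → 418 − 360 = 58°

58°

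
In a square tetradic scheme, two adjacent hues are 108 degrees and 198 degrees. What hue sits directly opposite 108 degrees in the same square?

A square tetradic scheme places four hues 90° apart; opposite corners are 180° apart.
108 + 180 = 288°

288°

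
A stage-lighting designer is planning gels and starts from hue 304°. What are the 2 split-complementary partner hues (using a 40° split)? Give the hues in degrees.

Split-complementary hues sit 40° either side of the complement.
Complement of 304°: 304 + 180 = 484 → 484 − 360 = 124°
124 − 40 = 84°
124 + 40 = 164°

84° and 164°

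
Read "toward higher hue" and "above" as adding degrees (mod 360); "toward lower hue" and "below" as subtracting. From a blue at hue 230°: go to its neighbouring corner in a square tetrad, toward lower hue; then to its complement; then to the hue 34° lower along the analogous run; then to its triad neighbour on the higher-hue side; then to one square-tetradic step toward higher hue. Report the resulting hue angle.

136°

square ↓ −90°: 230 − 90 = 140°
complement +180°: 140 + 180 = 320°
analog 34° ↓ −34°: 320 − 34 = 286°
triadic ↑ +120°: 286 + 120 = 406 → 406 − 360 = 46°
square ↑ +90°: 46 + 90 = 136°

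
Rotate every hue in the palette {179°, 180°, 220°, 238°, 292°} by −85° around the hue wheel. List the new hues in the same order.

94°, 95°, 135°, 153°, 207°

179 − 85 = 94°
180 − 85 = 95°
220 − 85 = 135°
238 − 85 = 153°
292 − 85 = 207°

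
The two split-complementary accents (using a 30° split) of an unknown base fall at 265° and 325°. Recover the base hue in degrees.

115°

The accents sit 30° either side of the complement, so the complement is their short-arc midpoint on the wheel.
Short-arc midpoint of 265° and 325°: 295°.
Base is 180° from the complement: 295 − 180 = 115°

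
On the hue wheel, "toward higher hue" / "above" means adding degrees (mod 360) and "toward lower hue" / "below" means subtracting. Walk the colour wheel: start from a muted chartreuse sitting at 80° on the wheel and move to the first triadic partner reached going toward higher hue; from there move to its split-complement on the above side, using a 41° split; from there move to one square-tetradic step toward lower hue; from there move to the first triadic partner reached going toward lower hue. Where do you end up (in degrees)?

211°

+120° (triadic ↑): 80 + 120 = 200°
+221° (split-comp 41° ↑): 200 + 221 = 421 → 421 − 360 = 61°
−90° (square ↓): 61 − 90 = -29 → -29 + 360 = 331°
−120° (triadic ↓): 331 − 120 = 211°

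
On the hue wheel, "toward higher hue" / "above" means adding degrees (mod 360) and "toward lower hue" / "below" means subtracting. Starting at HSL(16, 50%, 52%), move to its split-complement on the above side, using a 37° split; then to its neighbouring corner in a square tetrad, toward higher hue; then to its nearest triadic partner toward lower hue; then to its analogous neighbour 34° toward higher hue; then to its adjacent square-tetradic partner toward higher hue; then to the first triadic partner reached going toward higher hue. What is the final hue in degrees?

87°

+217° (split-comp 37° ↑): 16 + 217 = 233°
+90° (square ↑): 233 + 90 = 323°
−120° (triadic ↓): 323 − 120 = 203°
+34° (analog 34° ↑): 203 + 34 = 237°
+90° (square ↑): 237 + 90 = 327°
+120° (triadic ↑): 327 + 120 = 447 → 447 − 360 = 87°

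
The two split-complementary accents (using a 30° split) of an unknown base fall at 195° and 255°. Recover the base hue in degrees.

45°

The accents sit 30° either side of the complement, so the complement is their short-arc midpoint on the wheel.
Short-arc midpoint of 195° and 255°: 225°.
Base is 180° from the complement: 225 − 180 = 45°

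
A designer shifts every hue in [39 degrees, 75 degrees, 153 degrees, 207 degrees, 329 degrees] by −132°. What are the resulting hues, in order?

267°, 303°, 21°, 75°, 197°

39 − 132 = -93 → -93 + 360 = 267°
75 − 132 = -57 → -57 + 360 = 303°
153 − 132 = 21°
207 − 132 = 75°
329 − 132 = 197°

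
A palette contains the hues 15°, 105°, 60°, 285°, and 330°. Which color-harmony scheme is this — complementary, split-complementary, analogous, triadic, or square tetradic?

analogous

Sort the hues: 15°, 60°, 105°, 285°, 330°.
Successive gaps around the wheel: 45°, 45°, 180°, 45°, 45°.
A run of hues at equal small steps (45°) with one large closing gap is an analogous group.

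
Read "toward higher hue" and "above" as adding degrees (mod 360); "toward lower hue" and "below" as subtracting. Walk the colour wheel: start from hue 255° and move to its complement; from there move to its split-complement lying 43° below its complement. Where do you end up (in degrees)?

255 + 180 = 435 → 435 − 360 = 75°   (complement)
75 + 137 = 212°   (split-comp 43° ↓)

212°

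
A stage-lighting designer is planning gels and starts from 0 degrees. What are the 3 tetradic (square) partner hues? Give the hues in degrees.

90°, 180°, 270°

A square tetradic scheme places four hues every 90°.
0 + 90 = 90°
0 + 180 = 180°
0 + 270 = 270°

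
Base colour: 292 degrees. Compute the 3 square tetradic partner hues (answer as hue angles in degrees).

A square tetradic scheme places four hues every 90°.
292 + 90 = 382 → 382 − 360 = 22°
292 + 180 = 472 → 472 − 360 = 112°
292 + 270 = 562 → 562 − 360 = 202°

22°, 112°, and 202°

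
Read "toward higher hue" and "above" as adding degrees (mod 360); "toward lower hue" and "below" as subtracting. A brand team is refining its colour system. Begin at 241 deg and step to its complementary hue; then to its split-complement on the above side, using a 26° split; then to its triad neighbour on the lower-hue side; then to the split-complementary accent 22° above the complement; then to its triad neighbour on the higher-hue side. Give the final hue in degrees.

109°

241 + 180 = 421 → 421 − 360 = 61°   (complement)
61 + 206 = 267°   (split-comp 26° ↑)
267 − 120 = 147°   (triadic ↓)
147 + 202 = 349°   (split-comp 22° ↑)
349 + 120 = 469 → 469 − 360 = 109°   (triadic ↑)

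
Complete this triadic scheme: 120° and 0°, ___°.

240°

A triad places three hues 120° apart.
The full set through 0° is {0°, 120°, 240°}.
Given {0°, 120°}, the missing hue is 240°.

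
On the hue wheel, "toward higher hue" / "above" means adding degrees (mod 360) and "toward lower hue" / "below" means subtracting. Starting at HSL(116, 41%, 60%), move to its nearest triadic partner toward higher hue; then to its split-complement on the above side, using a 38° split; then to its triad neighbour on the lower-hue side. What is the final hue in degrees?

334°

triadic ↑ +120°: 116 + 120 = 236°
split-comp 38° ↑ +218°: 236 + 218 = 454 → 454 − 360 = 94°
triadic ↓ −120°: 94 − 120 = -26 → -26 + 360 = 334°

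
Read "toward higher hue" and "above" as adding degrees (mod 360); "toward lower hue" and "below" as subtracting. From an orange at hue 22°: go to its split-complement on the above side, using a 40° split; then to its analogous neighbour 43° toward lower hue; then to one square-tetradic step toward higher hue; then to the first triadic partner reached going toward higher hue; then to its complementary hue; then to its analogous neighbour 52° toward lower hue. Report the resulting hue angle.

+220° (split-comp 40° ↑): 22 + 220 = 242°
−43° (analog 43° ↓): 242 − 43 = 199°
+90° (square ↑): 199 + 90 = 289°
+120° (triadic ↑): 289 + 120 = 409 → 409 − 360 = 49°
+180° (complement): 49 + 180 = 229°
−52° (analog 52° ↓): 229 − 52 = 177°

177°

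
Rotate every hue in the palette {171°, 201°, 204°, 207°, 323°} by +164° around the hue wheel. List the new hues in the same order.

335°, 5°, 8°, 11°, 127°

171 + 164 = 335°
201 + 164 = 365 → 365 − 360 = 5°
204 + 164 = 368 → 368 − 360 = 8°
207 + 164 = 371 → 371 − 360 = 11°
323 + 164 = 487 → 487 − 360 = 127°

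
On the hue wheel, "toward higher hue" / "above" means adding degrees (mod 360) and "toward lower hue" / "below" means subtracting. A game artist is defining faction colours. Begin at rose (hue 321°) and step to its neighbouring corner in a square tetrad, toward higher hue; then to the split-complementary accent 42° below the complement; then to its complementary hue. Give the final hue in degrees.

+90° (square ↑): 321 + 90 = 411 → 411 − 360 = 51°
+138° (split-comp 42° ↓): 51 + 138 = 189°
+180° (complement): 189 + 180 = 369 → 369 − 360 = 9°

9°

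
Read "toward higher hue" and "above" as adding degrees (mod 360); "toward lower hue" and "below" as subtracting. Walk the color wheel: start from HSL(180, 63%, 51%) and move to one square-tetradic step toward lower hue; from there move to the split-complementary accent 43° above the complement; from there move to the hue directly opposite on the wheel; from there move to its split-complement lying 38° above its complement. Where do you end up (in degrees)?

351°

180 − 90 = 90°   (square ↓)
90 + 223 = 313°   (split-comp 43° ↑)
313 + 180 = 493 → 493 − 360 = 133°   (complement)
133 + 218 = 351°   (split-comp 38° ↑)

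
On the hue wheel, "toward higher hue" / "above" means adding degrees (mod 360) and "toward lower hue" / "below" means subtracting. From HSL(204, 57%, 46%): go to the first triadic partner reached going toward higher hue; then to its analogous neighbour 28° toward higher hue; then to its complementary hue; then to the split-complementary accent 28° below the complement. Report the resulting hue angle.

triadic ↑ +120°: 204 + 120 = 324°
analog 28° ↑ +28°: 324 + 28 = 352°
complement +180°: 352 + 180 = 532 → 532 − 360 = 172°
split-comp 28° ↓ +152°: 172 + 152 = 324°

324°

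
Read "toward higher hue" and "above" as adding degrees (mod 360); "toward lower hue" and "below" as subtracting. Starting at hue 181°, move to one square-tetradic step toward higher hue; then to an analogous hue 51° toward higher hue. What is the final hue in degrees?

square ↑ +90°: 181 + 90 = 271°
analog 51° ↑ +51°: 271 + 51 = 322°

322°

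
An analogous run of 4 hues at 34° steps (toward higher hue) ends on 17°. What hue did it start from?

275°

3 steps of 34° (toward higher hue) give a net shift of +102°.
Start = end − shift: 17 − 102 = -85 → -85 + 360 = 275°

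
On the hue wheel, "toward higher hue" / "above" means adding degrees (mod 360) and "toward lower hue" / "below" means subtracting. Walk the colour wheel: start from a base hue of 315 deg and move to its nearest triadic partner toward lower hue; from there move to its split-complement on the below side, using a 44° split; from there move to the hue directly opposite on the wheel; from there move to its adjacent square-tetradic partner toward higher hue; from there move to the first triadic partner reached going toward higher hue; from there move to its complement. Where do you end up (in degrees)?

triadic ↓ −120°: 315 − 120 = 195°
split-comp 44° ↓ +136°: 195 + 136 = 331°
complement +180°: 331 + 180 = 511 → 511 − 360 = 151°
square ↑ +90°: 151 + 90 = 241°
triadic ↑ +120°: 241 + 120 = 361 → 361 − 360 = 1°
complement +180°: 1 + 180 = 181°

181°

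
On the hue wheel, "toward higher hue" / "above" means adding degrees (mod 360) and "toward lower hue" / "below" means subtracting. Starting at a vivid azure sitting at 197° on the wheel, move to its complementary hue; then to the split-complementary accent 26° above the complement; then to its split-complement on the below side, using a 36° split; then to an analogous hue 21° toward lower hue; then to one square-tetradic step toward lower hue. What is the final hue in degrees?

+180° (complement): 197 + 180 = 377 → 377 − 360 = 17°
+206° (split-comp 26° ↑): 17 + 206 = 223°
+144° (split-comp 36° ↓): 223 + 144 = 367 → 367 − 360 = 7°
−21° (analog 21° ↓): 7 − 21 = -14 → -14 + 360 = 346°
−90° (square ↓): 346 − 90 = 256°

256°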